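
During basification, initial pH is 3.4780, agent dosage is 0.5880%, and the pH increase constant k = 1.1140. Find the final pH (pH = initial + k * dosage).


Formula: pH_final = pH_initial + k * base_pct
Substituting: pH_final = 3.4780 + 1.1140 * 0.5880
Result: 4.1330


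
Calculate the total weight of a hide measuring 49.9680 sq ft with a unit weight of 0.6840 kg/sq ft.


Formula: Weight = area * weight_per_sqft
Substituting: Weight = 49.9680 * 0.6840
Result: 34.1781 kg


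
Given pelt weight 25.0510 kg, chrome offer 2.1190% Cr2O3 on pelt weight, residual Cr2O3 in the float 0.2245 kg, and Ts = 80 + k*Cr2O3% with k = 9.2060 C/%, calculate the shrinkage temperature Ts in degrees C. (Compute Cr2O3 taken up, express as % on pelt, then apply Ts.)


Offered = pelt * offer_pct / 100 = 25.0510 * 2.1190 / 100 = 0.5308 kg
Uptake = offered - residual = 0.5308 - 0.2245 = 0.3063 kg
Cr2O3% on pelt = uptake / pelt * 100 = 0.3063 / 25.0510 * 100 = 1.2228 %
Ts = 80 + k * Cr2O3% = 80 + 9.2060 * 1.2228 = 91.2574 C


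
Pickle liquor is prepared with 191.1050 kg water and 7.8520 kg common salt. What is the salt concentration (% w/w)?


Formula: Conc = salt / (water + salt) * 100
Substituting: Conc = 7.8520 / (191.1050 + 7.8520) * 100
Result: 3.9466 %


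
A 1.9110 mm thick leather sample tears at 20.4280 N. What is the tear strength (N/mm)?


Formula: Tear strength = force / thickness
Substituting: Tear strength = 20.4280 / 1.9110
Result: 10.6897 N/mm


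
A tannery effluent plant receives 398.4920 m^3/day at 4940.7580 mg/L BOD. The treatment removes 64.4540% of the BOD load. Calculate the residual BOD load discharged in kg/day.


Load_in = volume * conc / 1000 = 398.4920 * 4940.7580 / 1000 = 1968.8525 kg/day
Removed = Load_in * eff / 100 = 1968.8525 * 64.4540 / 100 = 1269.0042 kg/day
Load_out = Load_in - Removed = 1968.8525 - 1269.0042 = 699.8483 kg/day


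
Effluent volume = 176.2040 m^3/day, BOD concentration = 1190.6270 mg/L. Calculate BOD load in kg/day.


Formula: BOD_load = volume * conc / 1000
Substituting: BOD_load = 176.2040 * 1190.6270 / 1000
Result: 209.7932 kg/day


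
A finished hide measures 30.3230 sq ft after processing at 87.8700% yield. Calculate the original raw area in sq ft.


Formula: raw = finished * 100 / yield
Substituting: raw = 30.3230 * 100 / 87.8700
Result: 34.5089 sq ft


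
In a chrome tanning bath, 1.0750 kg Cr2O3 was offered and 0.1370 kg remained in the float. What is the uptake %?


Formula: Uptake = (offered - residual) / offered * 100
Substituting: Uptake = (1.0750 - 0.1370) / 1.0750 * 100
Result: 87.2558 %


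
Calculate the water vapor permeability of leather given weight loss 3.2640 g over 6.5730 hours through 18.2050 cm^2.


Formula: WVP = loss / (area * time)
Substituting: WVP = 3.2640 / (18.2050 * 6.5730)
Result: 0.027277 g/(cm^2*hr)


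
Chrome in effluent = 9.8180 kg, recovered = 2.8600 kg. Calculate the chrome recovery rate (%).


Formula: Recovery = recovered / input * 100
Substituting: Recovery = 2.8600 / 9.8180 * 100
Result: 29.1302 %


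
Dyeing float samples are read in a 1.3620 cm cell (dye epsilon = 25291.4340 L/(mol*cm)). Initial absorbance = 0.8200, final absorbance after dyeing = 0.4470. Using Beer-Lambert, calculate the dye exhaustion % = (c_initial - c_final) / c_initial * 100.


c_initial = A_i / (epsilon * l) = 0.8200 / (25291.4340 * 1.3620) = 2.3805e-05 mol/L
c_final = A_f / (epsilon * l) = 0.4470 / (25291.4340 * 1.3620) = 1.2976e-05 mol/L
Exhaustion = (c_initial - c_final) / c_initial * 100 = (2.3805e-05 - 1.2976e-05) / 2.3805e-05 * 100 = 45.4878 %


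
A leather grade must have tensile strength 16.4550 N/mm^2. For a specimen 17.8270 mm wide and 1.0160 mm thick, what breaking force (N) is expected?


Formula: F = TS * w * t
Substituting: F = 16.4550 * 17.8270 * 1.0160
Result: 298.0368 N


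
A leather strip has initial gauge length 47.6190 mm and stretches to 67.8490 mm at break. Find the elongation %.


Formula: Elongation = (Lf - L0) / L0 * 100
Substituting: Elongation = (67.8490 - 47.6190) / 47.6190 * 100
Result: 42.4830 %


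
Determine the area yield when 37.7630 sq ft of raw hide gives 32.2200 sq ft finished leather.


Formula: Yield = finished / raw * 100
Substituting: Yield = 32.2200 / 37.7630 * 100
Result: 85.3216 %


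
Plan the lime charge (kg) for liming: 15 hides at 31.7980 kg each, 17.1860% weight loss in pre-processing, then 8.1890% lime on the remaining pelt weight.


Total_raw = N * avg_wt = 15 * 31.7980 = 476.9700 kg
Substrate = Total_raw * (1 - loss/100) = 476.9700 * (1 - 17.1860/100) = 394.9979 kg
Lime = Substrate * pct / 100 = 394.9979 * 8.1890 / 100 = 32.3464 kg


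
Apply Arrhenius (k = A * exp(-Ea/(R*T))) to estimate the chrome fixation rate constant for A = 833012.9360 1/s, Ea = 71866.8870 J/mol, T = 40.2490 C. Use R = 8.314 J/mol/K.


T_K = T_C + 273.15 = 40.2490 + 273.15 = 313.3990 K
exponent = -Ea / (R * T_K) = -71866.8870 / (8.314 * 313.3990) = -27.5817
k = A * exp(exponent) = 833012.9360 * exp(-27.5817) = 8.7512e-07 1/s


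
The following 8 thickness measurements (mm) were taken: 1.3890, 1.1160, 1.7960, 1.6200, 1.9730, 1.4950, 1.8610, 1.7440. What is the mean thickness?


Formula: Average = sum / n
Substituting: Average = 12.9940 / 8
Result: 1.6242 mm


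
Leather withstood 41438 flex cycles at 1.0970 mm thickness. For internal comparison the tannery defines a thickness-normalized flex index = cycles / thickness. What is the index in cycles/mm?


Formula: Index = cycles / thickness
Substituting: Index = 41438 / 1.0970
Result: 37773.9289 cycles/mm


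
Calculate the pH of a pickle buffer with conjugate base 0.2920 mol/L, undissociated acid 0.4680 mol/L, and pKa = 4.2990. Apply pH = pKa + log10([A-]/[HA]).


ratio = [A-] / [HA] = 0.2920 / 0.4680 = 0.6239
log10(ratio) = -0.2049
pH = pKa + log10(ratio) = 4.2990 - 0.2049 = 4.0941


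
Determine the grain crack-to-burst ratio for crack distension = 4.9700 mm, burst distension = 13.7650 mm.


Formula: Ratio = crack / burst
Substituting: Ratio = 4.9700 / 13.7650
Result: 0.3611


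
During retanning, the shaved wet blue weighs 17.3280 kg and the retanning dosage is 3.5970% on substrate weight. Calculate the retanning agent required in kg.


Formula: Retan = substrate * pct / 100
Substituting: Retan = 17.3280 * 3.5970 / 100
Result: 0.6233 kg


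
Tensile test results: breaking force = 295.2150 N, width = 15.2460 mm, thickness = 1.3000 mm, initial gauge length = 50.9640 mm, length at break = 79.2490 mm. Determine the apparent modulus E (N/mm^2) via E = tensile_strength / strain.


TS = F / (w * t) = 295.2150 / (15.2460 * 1.3000) = 14.8950 N/mm^2
strain = (Lf - L0) / L0 = (79.2490 - 50.9640) / 50.9640 = 0.5550
E = TS / strain = 14.8950 / 0.5550 = 26.8378 N/mm^2


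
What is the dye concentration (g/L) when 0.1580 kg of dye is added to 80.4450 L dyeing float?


Formula: Conc = dye_mass(kg) / volume(L) * 1000
Substituting: Conc = 0.1580 / 80.4450 * 1000
Result: 1.9641 g/L


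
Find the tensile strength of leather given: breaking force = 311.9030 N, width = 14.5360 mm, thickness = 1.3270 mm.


Formula: TS = force / (width * thickness)
Substituting: TS = 311.9030 / (14.5360 * 1.3270)
Result: 16.1698 N/mm^2


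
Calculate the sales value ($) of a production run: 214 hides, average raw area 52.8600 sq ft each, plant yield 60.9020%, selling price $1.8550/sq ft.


Raw_total = N * avg_area = 214 * 52.8600 = 11312.0400 sq ft
Finished = Raw_total * yield / 100 = 11312.0400 * 60.9020 / 100 = 6889.2586 sq ft
Value = Finished * price = 6889.2586 * 1.8550 = 12779.5747 $


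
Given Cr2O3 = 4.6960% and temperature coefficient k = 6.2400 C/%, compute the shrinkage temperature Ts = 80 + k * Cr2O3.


Formula: Ts = 80 + k * Cr2O3
Substituting: Ts = 80 + 6.2400 * 4.6960
Result: 109.3030 C


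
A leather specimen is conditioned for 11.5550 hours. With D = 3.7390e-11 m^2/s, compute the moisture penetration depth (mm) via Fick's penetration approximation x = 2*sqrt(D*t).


t = 11.5550 hr * 3600 = 41598.0000 s
D * t = 3.7390e-11 * 41598.0000 = 1.5553e-06
x = 2 * sqrt(D*t) = 2 * sqrt(1.5553e-06) = 0.00249427 m = 2.4943 mm


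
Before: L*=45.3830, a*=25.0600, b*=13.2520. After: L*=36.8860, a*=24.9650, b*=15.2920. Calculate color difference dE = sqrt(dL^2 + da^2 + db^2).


dL = -8.4970, da = -0.095, db = 2.0400
dE = sqrt((-8.4970)^2 + (-0.095)^2 + 2.0400^2) = 8.7390


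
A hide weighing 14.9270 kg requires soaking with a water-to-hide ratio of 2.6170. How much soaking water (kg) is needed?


Formula: Water = hide_weight * ratio
Substituting: Water = 14.9270 * 2.6170
Result: 39.0640 kg


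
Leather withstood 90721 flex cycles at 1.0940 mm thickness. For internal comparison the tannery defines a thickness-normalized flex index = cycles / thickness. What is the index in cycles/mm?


Formula: Index = cycles / thickness
Substituting: Index = 90721 / 1.0940
Result: 82925.9598 cycles/mm


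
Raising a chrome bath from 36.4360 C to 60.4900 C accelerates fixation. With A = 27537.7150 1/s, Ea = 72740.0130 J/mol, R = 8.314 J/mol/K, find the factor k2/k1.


T1 = 36.4360 + 273.15 = 309.5860 K; T2 = 60.4900 + 273.15 = 333.6400 K
k1 = A * exp(-Ea/(R*T1)) = 27537.7150 * exp(-72740.0130/(8.314*309.5860)) = 1.4672e-08 1/s
k2 = A * exp(-Ea/(R*T2)) = 27537.7150 * exp(-72740.0130/(8.314*333.6400)) = 1.1255e-07 1/s
k2/k1 = 1.1255e-07 / 1.4672e-08 = 7.6712


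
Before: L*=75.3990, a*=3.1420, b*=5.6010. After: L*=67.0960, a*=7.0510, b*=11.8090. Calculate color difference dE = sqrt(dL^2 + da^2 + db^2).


dL = -8.3030, da = 3.9090, db = 6.2080
dE = sqrt((-8.3030)^2 + 3.9090^2 + 6.2080^2) = 11.0797


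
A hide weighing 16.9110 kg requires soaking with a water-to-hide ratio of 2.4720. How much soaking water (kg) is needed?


Formula: Water = hide_weight * ratio
Substituting: Water = 16.9110 * 2.4720
Result: 41.8040 kg


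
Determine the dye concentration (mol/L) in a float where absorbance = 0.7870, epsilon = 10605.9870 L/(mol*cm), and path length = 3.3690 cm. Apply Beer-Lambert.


Formula: c = A / (epsilon * l)
Substituting: c = 0.7870 / (10605.9870 * 3.3690)
Result: 2.2025e-05 mol/L


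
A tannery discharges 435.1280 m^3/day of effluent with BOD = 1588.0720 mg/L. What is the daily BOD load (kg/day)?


Formula: BOD_load = volume * conc / 1000
Substituting: BOD_load = 435.1280 * 1588.0720 / 1000
Result: 691.0146 kg/day


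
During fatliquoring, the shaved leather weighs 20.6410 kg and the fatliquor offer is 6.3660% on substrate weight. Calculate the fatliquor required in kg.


Formula: Fat = substrate * pct / 100
Substituting: Fat = 20.6410 * 6.3660 / 100
Result: 1.3140 kg


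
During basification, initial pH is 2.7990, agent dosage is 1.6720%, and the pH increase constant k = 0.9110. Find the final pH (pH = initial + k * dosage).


Formula: pH_final = pH_initial + k * base_pct
Substituting: pH_final = 2.7990 + 0.9110 * 1.6720
Result: 4.3222


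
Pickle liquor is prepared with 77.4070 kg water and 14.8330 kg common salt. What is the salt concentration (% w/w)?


Formula: Conc = salt / (water + salt) * 100
Substituting: Conc = 14.8330 / (77.4070 + 14.8330) * 100
Result: 16.0809 %


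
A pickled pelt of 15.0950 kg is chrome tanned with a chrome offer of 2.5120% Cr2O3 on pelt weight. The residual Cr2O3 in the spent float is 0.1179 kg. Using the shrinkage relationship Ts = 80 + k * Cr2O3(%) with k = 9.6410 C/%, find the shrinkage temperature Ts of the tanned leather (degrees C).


Offered = pelt * offer_pct / 100 = 15.0950 * 2.5120 / 100 = 0.3792 kg
Uptake = offered - residual = 0.3792 - 0.1179 = 0.2613 kg
Cr2O3% on pelt = uptake / pelt * 100 = 0.2613 / 15.0950 * 100 = 1.7309 %
Ts = 80 + k * Cr2O3% = 80 + 9.6410 * 1.7309 = 96.6881 C


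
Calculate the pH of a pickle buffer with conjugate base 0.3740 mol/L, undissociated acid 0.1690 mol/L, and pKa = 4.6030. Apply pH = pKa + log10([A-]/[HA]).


ratio = [A-] / [HA] = 0.3740 / 0.1690 = 2.2130
log10(ratio) = 0.3450
pH = pKa + log10(ratio) = 4.6030 + 0.3450 = 4.9480


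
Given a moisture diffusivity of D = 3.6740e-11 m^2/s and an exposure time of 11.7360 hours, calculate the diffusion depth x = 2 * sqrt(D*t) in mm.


t = 11.7360 hr * 3600 = 42249.6000 s
D * t = 3.6740e-11 * 42249.6000 = 1.5523e-06
x = 2 * sqrt(D*t) = 2 * sqrt(1.5523e-06) = 0.00249179 m = 2.4918 mm


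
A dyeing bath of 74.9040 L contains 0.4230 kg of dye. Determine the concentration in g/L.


Formula: Conc = dye_mass(kg) / volume(L) * 1000
Substituting: Conc = 0.4230 / 74.9040 * 1000
Result: 5.6472 g/L


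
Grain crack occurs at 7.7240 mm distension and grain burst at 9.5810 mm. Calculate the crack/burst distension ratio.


Formula: Ratio = crack / burst
Substituting: Ratio = 7.7240 / 9.5810
Result: 0.8062


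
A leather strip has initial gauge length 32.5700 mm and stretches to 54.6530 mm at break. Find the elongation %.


Formula: Elongation = (Lf - L0) / L0 * 100
Substituting: Elongation = (54.6530 - 32.5700) / 32.5700 * 100
Result: 67.8017 %


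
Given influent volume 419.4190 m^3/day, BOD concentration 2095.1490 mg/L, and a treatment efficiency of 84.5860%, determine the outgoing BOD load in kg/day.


Load_in = volume * conc / 1000 = 419.4190 * 2095.1490 / 1000 = 878.7453 kg/day
Removed = Load_in * eff / 100 = 878.7453 * 84.5860 / 100 = 743.2955 kg/day
Load_out = Load_in - Removed = 878.7453 - 743.2955 = 135.4498 kg/day


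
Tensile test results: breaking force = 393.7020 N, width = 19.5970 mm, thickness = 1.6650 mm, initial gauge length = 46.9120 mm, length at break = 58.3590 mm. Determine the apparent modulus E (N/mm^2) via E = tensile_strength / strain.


TS = F / (w * t) = 393.7020 / (19.5970 * 1.6650) = 12.0660 N/mm^2
strain = (Lf - L0) / L0 = (58.3590 - 46.9120) / 46.9120 = 0.2440
E = TS / strain = 12.0660 / 0.2440 = 49.4488 N/mm^2


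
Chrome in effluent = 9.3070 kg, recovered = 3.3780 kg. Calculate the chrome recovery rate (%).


Formula: Recovery = recovered / input * 100
Substituting: Recovery = 3.3780 / 9.3070 * 100
Result: 36.2953 %


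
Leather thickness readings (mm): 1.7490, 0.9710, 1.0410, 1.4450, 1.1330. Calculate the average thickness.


Formula: Average = sum / n
Substituting: Average = 6.3390 / 5
Result: 1.2678 mm


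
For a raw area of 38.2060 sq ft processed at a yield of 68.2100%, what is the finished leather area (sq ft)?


Formula: finished = raw * yield / 100
Substituting: finished = 38.2060 * 68.2100 / 100
Result: 26.0603 sq ft


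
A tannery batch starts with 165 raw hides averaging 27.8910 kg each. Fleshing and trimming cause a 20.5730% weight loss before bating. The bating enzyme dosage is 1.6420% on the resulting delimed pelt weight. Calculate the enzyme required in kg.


Total_raw = N * avg_wt = 165 * 27.8910 = 4602.0150 kg
Substrate = Total_raw * (1 - loss/100) = 4602.0150 * (1 - 20.5730/100) = 3655.2425 kg
Enzyme = Substrate * pct / 100 = 3655.2425 * 1.6420 / 100 = 60.0191 kg


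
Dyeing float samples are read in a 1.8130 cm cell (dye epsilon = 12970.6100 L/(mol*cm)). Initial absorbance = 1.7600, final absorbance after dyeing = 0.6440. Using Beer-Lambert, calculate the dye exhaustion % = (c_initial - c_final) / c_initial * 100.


c_initial = A_i / (epsilon * l) = 1.7600 / (12970.6100 * 1.8130) = 7.4844e-05 mol/L
c_final = A_f / (epsilon * l) = 0.6440 / (12970.6100 * 1.8130) = 2.7386e-05 mol/L
Exhaustion = (c_initial - c_final) / c_initial * 100 = (7.4844e-05 - 2.7386e-05) / 7.4844e-05 * 100 = 63.4091 %


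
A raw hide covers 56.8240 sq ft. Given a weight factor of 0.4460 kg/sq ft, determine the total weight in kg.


Formula: Weight = area * weight_per_sqft
Substituting: Weight = 56.8240 * 0.4460
Result: 25.3435 kg


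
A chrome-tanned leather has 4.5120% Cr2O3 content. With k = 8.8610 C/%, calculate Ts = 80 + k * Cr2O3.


Formula: Ts = 80 + k * Cr2O3
Substituting: Ts = 80 + 8.8610 * 4.5120
Result: 119.9808 C


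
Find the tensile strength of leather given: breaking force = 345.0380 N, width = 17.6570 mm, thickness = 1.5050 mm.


Formula: TS = force / (width * thickness)
Substituting: TS = 345.0380 / (17.6570 * 1.5050)
Result: 12.9841 N/mm^2


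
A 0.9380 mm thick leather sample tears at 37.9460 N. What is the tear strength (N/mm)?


Formula: Tear strength = force / thickness
Substituting: Tear strength = 37.9460 / 0.9380
Result: 40.4542 N/mm


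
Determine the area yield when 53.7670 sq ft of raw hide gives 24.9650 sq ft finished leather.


Formula: Yield = finished / raw * 100
Substituting: Yield = 24.9650 / 53.7670 * 100
Result: 46.4318 %


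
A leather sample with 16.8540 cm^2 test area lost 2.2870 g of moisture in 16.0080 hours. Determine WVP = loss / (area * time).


Formula: WVP = loss / (area * time)
Substituting: WVP = 2.2870 / (16.8540 * 16.0080)
Result: 0.00847669 g/(cm^2*hr)


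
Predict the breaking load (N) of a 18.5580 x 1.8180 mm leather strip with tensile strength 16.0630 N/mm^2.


Formula: F = TS * w * t
Substituting: F = 16.0630 * 18.5580 * 1.8180
Result: 541.9406 N


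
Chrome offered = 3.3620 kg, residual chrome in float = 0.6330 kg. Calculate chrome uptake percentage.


Formula: Uptake = (offered - residual) / offered * 100
Substituting: Uptake = (3.3620 - 0.6330) / 3.3620 * 100
Result: 81.1719 %


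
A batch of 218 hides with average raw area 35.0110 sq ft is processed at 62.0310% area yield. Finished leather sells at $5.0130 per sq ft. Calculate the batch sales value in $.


Raw_total = N * avg_area = 218 * 35.0110 = 7632.3980 sq ft
Finished = Raw_total * yield / 100 = 7632.3980 * 62.0310 / 100 = 4734.4528 sq ft
Value = Finished * price = 4734.4528 * 5.0130 = 23733.8119 $


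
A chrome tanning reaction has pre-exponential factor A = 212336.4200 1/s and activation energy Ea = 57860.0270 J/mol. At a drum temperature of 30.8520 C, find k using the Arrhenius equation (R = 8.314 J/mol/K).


T_K = T_C + 273.15 = 30.8520 + 273.15 = 304.0020 K
exponent = -Ea / (R * T_K) = -57860.0270 / (8.314 * 304.0020) = -22.8924
k = A * exp(exponent) = 212336.4200 * exp(-22.8924) = 2.4264e-05 1/s


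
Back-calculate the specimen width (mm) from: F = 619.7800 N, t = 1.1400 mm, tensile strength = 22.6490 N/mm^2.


Formula: w = F / (TS * t)
Substituting: w = 619.7800 / (22.6490 * 1.1400)
Result: 24.0040 mm


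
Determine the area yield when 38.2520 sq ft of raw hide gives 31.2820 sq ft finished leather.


Formula: Yield = finished / raw * 100
Substituting: Yield = 31.2820 / 38.2520 * 100
Result: 81.7787 %


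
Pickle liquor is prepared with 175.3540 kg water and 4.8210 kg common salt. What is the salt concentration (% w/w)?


Formula: Conc = salt / (water + salt) * 100
Substituting: Conc = 4.8210 / (175.3540 + 4.8210) * 100
Result: 2.6757 %


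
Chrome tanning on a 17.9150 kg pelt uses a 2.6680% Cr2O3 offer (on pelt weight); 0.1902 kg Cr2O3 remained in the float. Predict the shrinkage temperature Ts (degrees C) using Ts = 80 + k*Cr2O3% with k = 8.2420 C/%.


Offered = pelt * offer_pct / 100 = 17.9150 * 2.6680 / 100 = 0.4780 kg
Uptake = offered - residual = 0.4780 - 0.1902 = 0.2878 kg
Cr2O3% on pelt = uptake / pelt * 100 = 0.2878 / 17.9150 * 100 = 1.6063 %
Ts = 80 + k * Cr2O3% = 80 + 8.2420 * 1.6063 = 93.2393 C


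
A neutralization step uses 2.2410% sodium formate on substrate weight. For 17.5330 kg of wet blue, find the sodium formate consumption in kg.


Formula: Neutralizer = substrate * pct / 100
Substituting: Neutralizer = 17.5330 * 2.2410 / 100
Result: 0.3929 kg


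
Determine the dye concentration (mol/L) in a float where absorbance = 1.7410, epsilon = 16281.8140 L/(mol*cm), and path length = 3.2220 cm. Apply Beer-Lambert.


Formula: c = A / (epsilon * l)
Substituting: c = 1.7410 / (16281.8140 * 3.2220)
Result: 3.3187e-05 mol/L


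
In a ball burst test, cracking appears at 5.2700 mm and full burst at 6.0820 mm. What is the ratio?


Formula: Ratio = crack / burst
Substituting: Ratio = 5.2700 / 6.0820
Result: 0.8665


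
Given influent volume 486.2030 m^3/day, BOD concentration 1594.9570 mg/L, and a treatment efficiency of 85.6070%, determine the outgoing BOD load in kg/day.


Load_in = volume * conc / 1000 = 486.2030 * 1594.9570 / 1000 = 775.4729 kg/day
Removed = Load_in * eff / 100 = 775.4729 * 85.6070 / 100 = 663.8591 kg/day
Load_out = Load_in - Removed = 775.4729 - 663.8591 = 111.6138 kg/day


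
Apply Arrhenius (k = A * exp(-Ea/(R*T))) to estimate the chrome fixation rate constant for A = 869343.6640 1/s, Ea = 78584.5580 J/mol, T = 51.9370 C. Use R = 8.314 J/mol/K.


T_K = T_C + 273.15 = 51.9370 + 273.15 = 325.0870 K
exponent = -Ea / (R * T_K) = -78584.5580 / (8.314 * 325.0870) = -29.0755
k = A * exp(exponent) = 869343.6640 * exp(-29.0755) = 2.0505e-07 1/s


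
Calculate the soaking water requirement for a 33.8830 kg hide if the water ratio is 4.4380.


Formula: Water = hide_weight * ratio
Substituting: Water = 33.8830 * 4.4380
Result: 150.3728 kg


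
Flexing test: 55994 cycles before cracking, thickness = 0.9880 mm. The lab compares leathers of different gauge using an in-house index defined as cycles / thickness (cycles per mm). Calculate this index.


Formula: Index = cycles / thickness
Substituting: Index = 55994 / 0.9880
Result: 56674.0891 cycles/mm


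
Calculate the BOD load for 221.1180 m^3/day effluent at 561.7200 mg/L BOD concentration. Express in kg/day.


Formula: BOD_load = volume * conc / 1000
Substituting: BOD_load = 221.1180 * 561.7200 / 1000
Result: 124.2064 kg/day


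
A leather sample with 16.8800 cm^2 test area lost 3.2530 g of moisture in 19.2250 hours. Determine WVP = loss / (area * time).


Formula: WVP = loss / (area * time)
Substituting: WVP = 3.2530 / (16.8800 * 19.2250)
Result: 0.0100241 g/(cm^2*hr)


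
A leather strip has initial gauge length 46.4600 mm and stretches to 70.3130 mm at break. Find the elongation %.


Formula: Elongation = (Lf - L0) / L0 * 100
Substituting: Elongation = (70.3130 - 46.4600) / 46.4600 * 100
Result: 51.3409 %


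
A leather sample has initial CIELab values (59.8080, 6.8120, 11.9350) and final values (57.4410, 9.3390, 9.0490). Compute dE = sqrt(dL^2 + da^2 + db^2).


dL = -2.3670, da = 2.5270, db = -2.8860
dE = sqrt((-2.3670)^2 + 2.5270^2 + (-2.8860)^2) = 4.5075


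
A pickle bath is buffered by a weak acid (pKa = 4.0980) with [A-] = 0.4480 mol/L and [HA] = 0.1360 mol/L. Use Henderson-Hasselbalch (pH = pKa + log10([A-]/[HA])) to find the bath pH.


ratio = [A-] / [HA] = 0.4480 / 0.1360 = 3.2941
log10(ratio) = 0.5177
pH = pKa + log10(ratio) = 4.0980 + 0.5177 = 4.6157


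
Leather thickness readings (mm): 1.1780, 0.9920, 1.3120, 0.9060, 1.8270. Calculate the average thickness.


Formula: Average = sum / n
Substituting: Average = 6.2150 / 5
Result: 1.2430 mm


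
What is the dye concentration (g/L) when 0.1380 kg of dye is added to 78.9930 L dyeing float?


Formula: Conc = dye_mass(kg) / volume(L) * 1000
Substituting: Conc = 0.1380 / 78.9930 * 1000
Result: 1.7470 g/L


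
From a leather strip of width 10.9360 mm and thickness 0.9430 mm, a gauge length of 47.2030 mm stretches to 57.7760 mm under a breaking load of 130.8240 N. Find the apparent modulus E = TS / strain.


TS = F / (w * t) = 130.8240 / (10.9360 * 0.9430) = 12.6858 N/mm^2
strain = (Lf - L0) / L0 = (57.7760 - 47.2030) / 47.2030 = 0.2240
E = TS / strain = 12.6858 / 0.2240 = 56.6355 N/mm^2


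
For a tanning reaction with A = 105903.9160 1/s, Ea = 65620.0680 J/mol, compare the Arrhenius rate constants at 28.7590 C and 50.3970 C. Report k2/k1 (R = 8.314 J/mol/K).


T1 = 28.7590 + 273.15 = 301.9090 K; T2 = 50.3970 + 273.15 = 323.5470 K
k1 = A * exp(-Ea/(R*T1)) = 105903.9160 * exp(-65620.0680/(8.314*301.9090)) = 4.6911e-07 1/s
k2 = A * exp(-Ea/(R*T2)) = 105903.9160 * exp(-65620.0680/(8.314*323.5470)) = 2.6951e-06 1/s
k2/k1 = 2.6951e-06 / 4.6911e-07 = 5.7452


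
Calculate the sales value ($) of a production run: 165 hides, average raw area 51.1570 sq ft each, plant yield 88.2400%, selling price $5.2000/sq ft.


Raw_total = N * avg_area = 165 * 51.1570 = 8440.9050 sq ft
Finished = Raw_total * yield / 100 = 8440.9050 * 88.2400 / 100 = 7448.2546 sq ft
Value = Finished * price = 7448.2546 * 5.2000 = 38730.9238 $


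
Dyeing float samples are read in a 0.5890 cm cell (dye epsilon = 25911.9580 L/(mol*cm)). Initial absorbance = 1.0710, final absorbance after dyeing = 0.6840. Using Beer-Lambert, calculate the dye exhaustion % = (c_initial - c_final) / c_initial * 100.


c_initial = A_i / (epsilon * l) = 1.0710 / (25911.9580 * 0.5890) = 7.0174e-05 mol/L
c_final = A_f / (epsilon * l) = 0.6840 / (25911.9580 * 0.5890) = 4.4817e-05 mol/L
Exhaustion = (c_initial - c_final) / c_initial * 100 = (7.0174e-05 - 4.4817e-05) / 7.0174e-05 * 100 = 36.1345 %


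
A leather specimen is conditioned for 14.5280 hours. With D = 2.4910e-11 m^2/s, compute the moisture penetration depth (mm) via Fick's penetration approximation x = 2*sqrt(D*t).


t = 14.5280 hr * 3600 = 52300.8000 s
D * t = 2.4910e-11 * 52300.8000 = 1.3028e-06
x = 2 * sqrt(D*t) = 2 * sqrt(1.3028e-06) = 0.00228282 m = 2.2828 mm


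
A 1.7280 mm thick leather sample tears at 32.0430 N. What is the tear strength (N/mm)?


Formula: Tear strength = force / thickness
Substituting: Tear strength = 32.0430 / 1.7280
Result: 18.5434 N/mm


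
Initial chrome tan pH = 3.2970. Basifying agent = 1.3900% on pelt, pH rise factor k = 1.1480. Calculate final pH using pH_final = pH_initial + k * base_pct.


Formula: pH_final = pH_initial + k * base_pct
Substituting: pH_final = 3.2970 + 1.1480 * 1.3900
Result: 4.8927


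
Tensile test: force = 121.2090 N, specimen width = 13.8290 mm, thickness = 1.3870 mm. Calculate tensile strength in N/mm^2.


Formula: TS = force / (width * thickness)
Substituting: TS = 121.2090 / (13.8290 * 1.3870)
Result: 6.3193 N/mm^2


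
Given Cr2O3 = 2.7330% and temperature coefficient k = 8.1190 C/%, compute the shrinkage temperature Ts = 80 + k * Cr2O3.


Formula: Ts = 80 + k * Cr2O3
Substituting: Ts = 80 + 8.1190 * 2.7330
Result: 102.1892 C


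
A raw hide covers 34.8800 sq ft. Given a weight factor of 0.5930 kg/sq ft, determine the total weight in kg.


Formula: Weight = area * weight_per_sqft
Substituting: Weight = 34.8800 * 0.5930
Result: 20.6838 kg


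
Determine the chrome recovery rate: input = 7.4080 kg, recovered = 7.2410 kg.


Formula: Recovery = recovered / input * 100
Substituting: Recovery = 7.2410 / 7.4080 * 100
Result: 97.7457 %


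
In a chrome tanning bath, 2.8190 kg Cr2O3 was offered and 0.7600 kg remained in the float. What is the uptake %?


Formula: Uptake = (offered - residual) / offered * 100
Substituting: Uptake = (2.8190 - 0.7600) / 2.8190 * 100
Result: 73.0401 %


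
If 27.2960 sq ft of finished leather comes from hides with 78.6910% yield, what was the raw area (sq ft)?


Formula: raw = finished * 100 / yield
Substituting: raw = 27.2960 * 100 / 78.6910
Result: 34.6876 sq ft


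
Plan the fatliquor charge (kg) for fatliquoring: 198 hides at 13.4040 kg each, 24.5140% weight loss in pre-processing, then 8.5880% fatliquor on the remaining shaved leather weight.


Total_raw = N * avg_wt = 198 * 13.4040 = 2653.9920 kg
Substrate = Total_raw * (1 - loss/100) = 2653.9920 * (1 - 24.5140/100) = 2003.3924 kg
Fat = Substrate * pct / 100 = 2003.3924 * 8.5880 / 100 = 172.0513 kg


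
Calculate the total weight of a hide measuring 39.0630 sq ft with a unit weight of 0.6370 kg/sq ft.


Formula: Weight = area * weight_per_sqft
Substituting: Weight = 39.0630 * 0.6370
Result: 24.8831 kg


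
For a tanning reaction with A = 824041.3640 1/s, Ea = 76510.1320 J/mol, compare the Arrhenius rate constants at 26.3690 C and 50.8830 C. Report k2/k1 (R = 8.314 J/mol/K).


T1 = 26.3690 + 273.15 = 299.5190 K; T2 = 50.8830 + 273.15 = 324.0330 K
k1 = A * exp(-Ea/(R*T1)) = 824041.3640 * exp(-76510.1320/(8.314*299.5190)) = 3.7366e-08 1/s
k2 = A * exp(-Ea/(R*T2)) = 824041.3640 * exp(-76510.1320/(8.314*324.0330)) = 3.8190e-07 1/s
k2/k1 = 3.8190e-07 / 3.7366e-08 = 10.2205


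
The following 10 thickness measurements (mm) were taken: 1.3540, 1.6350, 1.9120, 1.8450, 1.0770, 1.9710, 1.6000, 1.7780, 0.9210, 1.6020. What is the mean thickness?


Formula: Average = sum / n
Substituting: Average = 15.6950 / 10
Result: 1.5695 mm


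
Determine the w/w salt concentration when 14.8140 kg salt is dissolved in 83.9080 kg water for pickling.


Formula: Conc = salt / (water + salt) * 100
Substituting: Conc = 14.8140 / (83.9080 + 14.8140) * 100
Result: 15.0058 %


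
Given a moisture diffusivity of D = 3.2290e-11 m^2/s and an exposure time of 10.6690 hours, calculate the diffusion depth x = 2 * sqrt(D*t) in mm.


t = 10.6690 hr * 3600 = 38408.4000 s
D * t = 3.2290e-11 * 38408.4000 = 1.2402e-06
x = 2 * sqrt(D*t) = 2 * sqrt(1.2402e-06) = 0.00222729 m = 2.2273 mm


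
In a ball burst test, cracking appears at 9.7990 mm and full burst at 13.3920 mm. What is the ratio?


Formula: Ratio = crack / burst
Substituting: Ratio = 9.7990 / 13.3920
Result: 0.7317


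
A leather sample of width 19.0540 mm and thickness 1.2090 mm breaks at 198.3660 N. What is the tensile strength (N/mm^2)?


Formula: TS = force / (width * thickness)
Substituting: TS = 198.3660 / (19.0540 * 1.2090)
Result: 8.6110 N/mm^2


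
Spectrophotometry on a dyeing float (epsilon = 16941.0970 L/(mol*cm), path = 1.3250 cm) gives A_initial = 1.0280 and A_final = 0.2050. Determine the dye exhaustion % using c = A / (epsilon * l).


c_initial = A_i / (epsilon * l) = 1.0280 / (16941.0970 * 1.3250) = 4.5797e-05 mol/L
c_final = A_f / (epsilon * l) = 0.2050 / (16941.0970 * 1.3250) = 9.1326e-06 mol/L
Exhaustion = (c_initial - c_final) / c_initial * 100 = (4.5797e-05 - 9.1326e-06) / 4.5797e-05 * 100 = 80.0584 %


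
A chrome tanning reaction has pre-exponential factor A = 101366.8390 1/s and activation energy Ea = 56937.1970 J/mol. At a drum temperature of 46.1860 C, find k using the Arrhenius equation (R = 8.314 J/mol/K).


T_K = T_C + 273.15 = 46.1860 + 273.15 = 319.3360 K
exponent = -Ea / (R * T_K) = -56937.1970 / (8.314 * 319.3360) = -21.4456
k = A * exp(exponent) = 101366.8390 * exp(-21.4456) = 4.9226e-05 1/s


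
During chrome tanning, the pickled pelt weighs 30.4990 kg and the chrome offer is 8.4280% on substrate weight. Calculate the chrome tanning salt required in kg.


Formula: Chrome = substrate * pct / 100
Substituting: Chrome = 30.4990 * 8.4280 / 100
Result: 2.5705 kg


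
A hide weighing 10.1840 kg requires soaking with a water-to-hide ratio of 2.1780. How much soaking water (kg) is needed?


Formula: Water = hide_weight * ratio
Substituting: Water = 10.1840 * 2.1780
Result: 22.1808 kg


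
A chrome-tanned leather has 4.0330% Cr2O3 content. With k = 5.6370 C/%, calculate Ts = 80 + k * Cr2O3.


Formula: Ts = 80 + k * Cr2O3
Substituting: Ts = 80 + 5.6370 * 4.0330
Result: 102.7340 C


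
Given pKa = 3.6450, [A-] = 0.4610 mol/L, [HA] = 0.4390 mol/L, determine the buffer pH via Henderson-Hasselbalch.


ratio = [A-] / [HA] = 0.4610 / 0.4390 = 1.0501
log10(ratio) = 0.0212364
pH = pKa + log10(ratio) = 3.6450 + 0.0212364 = 3.6662


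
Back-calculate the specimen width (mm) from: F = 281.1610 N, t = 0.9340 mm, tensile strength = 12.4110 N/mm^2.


Formula: w = F / (TS * t)
Substituting: w = 281.1610 / (12.4110 * 0.9340)
Result: 24.2550 mm


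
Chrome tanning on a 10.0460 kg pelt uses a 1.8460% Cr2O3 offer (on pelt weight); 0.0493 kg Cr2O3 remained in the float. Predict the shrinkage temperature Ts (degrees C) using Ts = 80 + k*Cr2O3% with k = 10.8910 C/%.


Offered = pelt * offer_pct / 100 = 10.0460 * 1.8460 / 100 = 0.1854 kg
Uptake = offered - residual = 0.1854 - 0.0493 = 0.1361 kg
Cr2O3% on pelt = uptake / pelt * 100 = 0.1361 / 10.0460 * 100 = 1.3553 %
Ts = 80 + k * Cr2O3% = 80 + 10.8910 * 1.3553 = 94.7601 C


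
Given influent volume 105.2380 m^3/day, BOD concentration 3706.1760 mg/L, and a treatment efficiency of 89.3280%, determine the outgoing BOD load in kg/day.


Load_in = volume * conc / 1000 = 105.2380 * 3706.1760 / 1000 = 390.0305 kg/day
Removed = Load_in * eff / 100 = 390.0305 * 89.3280 / 100 = 348.4065 kg/day
Load_out = Load_in - Removed = 390.0305 - 348.4065 = 41.6241 kg/day


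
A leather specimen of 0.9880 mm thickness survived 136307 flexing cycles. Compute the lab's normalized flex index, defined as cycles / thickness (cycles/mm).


Formula: Index = cycles / thickness
Substituting: Index = 136307 / 0.9880
Result: 137962.5506 cycles/mm


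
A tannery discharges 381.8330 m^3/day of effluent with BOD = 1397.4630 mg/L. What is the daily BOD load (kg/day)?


Formula: BOD_load = volume * conc / 1000
Substituting: BOD_load = 381.8330 * 1397.4630 / 1000
Result: 533.5975 kg/day


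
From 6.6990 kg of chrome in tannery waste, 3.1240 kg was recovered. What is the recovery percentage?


Formula: Recovery = recovered / input * 100
Substituting: Recovery = 3.1240 / 6.6990 * 100
Result: 46.6338 %


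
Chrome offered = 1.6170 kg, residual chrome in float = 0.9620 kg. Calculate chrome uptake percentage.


Formula: Uptake = (offered - residual) / offered * 100
Substituting: Uptake = (1.6170 - 0.9620) / 1.6170 * 100
Result: 40.5071 %


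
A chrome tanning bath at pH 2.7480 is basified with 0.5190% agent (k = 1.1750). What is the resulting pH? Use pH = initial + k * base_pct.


Formula: pH_final = pH_initial + k * base_pct
Substituting: pH_final = 2.7480 + 1.1750 * 0.5190
Result: 3.3578


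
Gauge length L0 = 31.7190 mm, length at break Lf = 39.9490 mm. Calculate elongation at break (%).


Formula: Elongation = (Lf - L0) / L0 * 100
Substituting: Elongation = (39.9490 - 31.7190) / 31.7190 * 100
Result: 25.9466 %


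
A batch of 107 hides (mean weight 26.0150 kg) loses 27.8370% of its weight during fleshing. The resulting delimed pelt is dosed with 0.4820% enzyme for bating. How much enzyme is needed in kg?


Total_raw = N * avg_wt = 107 * 26.0150 = 2783.6050 kg
Substrate = Total_raw * (1 - loss/100) = 2783.6050 * (1 - 27.8370/100) = 2008.7329 kg
Enzyme = Substrate * pct / 100 = 2008.7329 * 0.4820 / 100 = 9.6821 kg


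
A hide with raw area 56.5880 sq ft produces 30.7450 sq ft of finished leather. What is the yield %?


Formula: Yield = finished / raw * 100
Substituting: Yield = 30.7450 / 56.5880 * 100
Result: 54.3313 %


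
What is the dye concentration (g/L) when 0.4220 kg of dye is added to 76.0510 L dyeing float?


Formula: Conc = dye_mass(kg) / volume(L) * 1000
Substituting: Conc = 0.4220 / 76.0510 * 1000
Result: 5.5489 g/L


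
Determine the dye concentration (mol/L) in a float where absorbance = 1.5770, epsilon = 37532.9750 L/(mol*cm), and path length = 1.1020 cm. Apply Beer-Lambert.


Formula: c = A / (epsilon * l)
Substituting: c = 1.5770 / (37532.9750 * 1.1020)
Result: 3.8127e-05 mol/L


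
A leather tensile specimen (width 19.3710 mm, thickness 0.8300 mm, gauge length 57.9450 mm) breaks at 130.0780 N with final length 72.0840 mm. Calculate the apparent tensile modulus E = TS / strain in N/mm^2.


TS = F / (w * t) = 130.0780 / (19.3710 * 0.8300) = 8.0905 N/mm^2
strain = (Lf - L0) / L0 = (72.0840 - 57.9450) / 57.9450 = 0.2440
E = TS / strain = 8.0905 / 0.2440 = 33.1567 N/mm^2


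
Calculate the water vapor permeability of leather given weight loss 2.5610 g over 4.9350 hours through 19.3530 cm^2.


Formula: WVP = loss / (area * time)
Substituting: WVP = 2.5610 / (19.3530 * 4.9350)
Result: 0.0268148 g/(cm^2*hr)


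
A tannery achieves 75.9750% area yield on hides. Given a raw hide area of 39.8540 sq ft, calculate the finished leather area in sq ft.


Formula: finished = raw * yield / 100
Substituting: finished = 39.8540 * 75.9750 / 100
Result: 30.2791 sq ft


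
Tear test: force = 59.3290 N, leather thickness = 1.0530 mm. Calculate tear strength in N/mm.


Formula: Tear strength = force / thickness
Substituting: Tear strength = 59.3290 / 1.0530
Result: 56.3428 N/mm


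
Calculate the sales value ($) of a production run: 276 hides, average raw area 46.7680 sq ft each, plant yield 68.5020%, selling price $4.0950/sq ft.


Raw_total = N * avg_area = 276 * 46.7680 = 12907.9680 sq ft
Finished = Raw_total * yield / 100 = 12907.9680 * 68.5020 / 100 = 8842.2162 sq ft
Value = Finished * price = 8842.2162 * 4.0950 = 36208.8755 $


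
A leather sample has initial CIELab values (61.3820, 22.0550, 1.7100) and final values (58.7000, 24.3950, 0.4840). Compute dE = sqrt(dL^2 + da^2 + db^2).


dL = -2.6820, da = 2.3400, db = -1.2260
dE = sqrt((-2.6820)^2 + 2.3400^2 + (-1.2260)^2) = 3.7645


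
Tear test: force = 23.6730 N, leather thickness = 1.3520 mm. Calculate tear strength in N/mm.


Formula: Tear strength = force / thickness
Substituting: Tear strength = 23.6730 / 1.3520
Result: 17.5096 N/mm


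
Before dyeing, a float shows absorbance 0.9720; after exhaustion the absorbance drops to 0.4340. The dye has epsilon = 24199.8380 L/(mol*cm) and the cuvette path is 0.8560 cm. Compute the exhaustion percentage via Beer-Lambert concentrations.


c_initial = A_i / (epsilon * l) = 0.9720 / (24199.8380 * 0.8560) = 4.6922e-05 mol/L
c_final = A_f / (epsilon * l) = 0.4340 / (24199.8380 * 0.8560) = 2.0951e-05 mol/L
Exhaustion = (c_initial - c_final) / c_initial * 100 = (4.6922e-05 - 2.0951e-05) / 4.6922e-05 * 100 = 55.3498 %


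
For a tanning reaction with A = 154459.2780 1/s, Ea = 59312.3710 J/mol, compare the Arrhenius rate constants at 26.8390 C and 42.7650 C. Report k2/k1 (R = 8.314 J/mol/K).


T1 = 26.8390 + 273.15 = 299.9890 K; T2 = 42.7650 + 273.15 = 315.9150 K
k1 = A * exp(-Ea/(R*T1)) = 154459.2780 * exp(-59312.3710/(8.314*299.9890)) = 7.2587e-06 1/s
k2 = A * exp(-Ea/(R*T2)) = 154459.2780 * exp(-59312.3710/(8.314*315.9150)) = 2.4072e-05 1/s
k2/k1 = 2.4072e-05 / 7.2587e-06 = 3.3163


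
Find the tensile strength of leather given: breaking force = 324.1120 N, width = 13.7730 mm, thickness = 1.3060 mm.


Formula: TS = force / (width * thickness)
Substituting: TS = 324.1120 / (13.7730 * 1.3060)
Result: 18.0187 N/mm^2


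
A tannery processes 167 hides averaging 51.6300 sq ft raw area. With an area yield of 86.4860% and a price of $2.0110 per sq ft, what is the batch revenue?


Raw_total = N * avg_area = 167 * 51.6300 = 8622.2100 sq ft
Finished = Raw_total * yield / 100 = 8622.2100 * 86.4860 / 100 = 7457.0045 sq ft
Value = Finished * price = 7457.0045 * 2.0110 = 14996.0361 $


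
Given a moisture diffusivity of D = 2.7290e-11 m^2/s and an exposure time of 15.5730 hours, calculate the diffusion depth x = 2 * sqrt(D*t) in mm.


t = 15.5730 hr * 3600 = 56062.8000 s
D * t = 2.7290e-11 * 56062.8000 = 1.5300e-06
x = 2 * sqrt(D*t) = 2 * sqrt(1.5300e-06) = 0.00247383 m = 2.4738 mm


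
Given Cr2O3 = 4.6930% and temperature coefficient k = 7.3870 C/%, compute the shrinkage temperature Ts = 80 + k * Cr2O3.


Formula: Ts = 80 + k * Cr2O3
Substituting: Ts = 80 + 7.3870 * 4.6930
Result: 114.6672 C


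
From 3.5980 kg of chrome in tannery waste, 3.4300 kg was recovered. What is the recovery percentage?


Formula: Recovery = recovered / input * 100
Substituting: Recovery = 3.4300 / 3.5980 * 100
Result: 95.3307 %


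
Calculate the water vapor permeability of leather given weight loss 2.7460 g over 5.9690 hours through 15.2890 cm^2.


Formula: WVP = loss / (area * time)
Substituting: WVP = 2.7460 / (15.2890 * 5.9690)
Result: 0.0300898 g/(cm^2*hr)


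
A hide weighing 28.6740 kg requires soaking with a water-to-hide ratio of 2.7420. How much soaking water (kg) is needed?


Formula: Water = hide_weight * ratio
Substituting: Water = 28.6740 * 2.7420
Result: 78.6241 kg


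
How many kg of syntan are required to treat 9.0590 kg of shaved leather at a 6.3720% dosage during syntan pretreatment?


Formula: Syntan = substrate * pct / 100
Substituting: Syntan = 9.0590 * 6.3720 / 100
Result: 0.5772 kg
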